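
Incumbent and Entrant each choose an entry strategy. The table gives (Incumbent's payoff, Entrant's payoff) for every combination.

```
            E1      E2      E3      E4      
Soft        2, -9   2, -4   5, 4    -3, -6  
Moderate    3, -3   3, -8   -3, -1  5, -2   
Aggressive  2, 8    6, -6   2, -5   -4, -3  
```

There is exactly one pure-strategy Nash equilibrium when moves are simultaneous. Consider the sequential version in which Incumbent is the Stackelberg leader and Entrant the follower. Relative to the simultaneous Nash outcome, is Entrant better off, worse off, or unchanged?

Work backward from Entrant's decision.
- Soft: Entrant compares -9, -4, 4, -6 and picks E3; Incumbent would get 5.
- Moderate: Entrant compares -3, -8, -1, -2 and picks E3; Incumbent would get -3.
- Aggressive: Entrant compares 8, -6, -5, -3 and picks E1; Incumbent would get 2.
Among 5, -3, 2, the best is 5 at Soft. Subgame-perfect outcome: (Soft, E3) with payoffs (5, 4).
Now find the simultaneous Nash equilibrium.
Incumbent's best replies: E1→Moderate; E2→Aggressive; E3→Soft; E4→Moderate.
Entrant's best replies: Soft→E3; Moderate→E3; Aggressive→E1.
The unique mutual best reply is (Soft, E3), giving (5, 4).
Entrant earns 4 sequentially versus 4 at the Nash outcome: unchanged.

unchanged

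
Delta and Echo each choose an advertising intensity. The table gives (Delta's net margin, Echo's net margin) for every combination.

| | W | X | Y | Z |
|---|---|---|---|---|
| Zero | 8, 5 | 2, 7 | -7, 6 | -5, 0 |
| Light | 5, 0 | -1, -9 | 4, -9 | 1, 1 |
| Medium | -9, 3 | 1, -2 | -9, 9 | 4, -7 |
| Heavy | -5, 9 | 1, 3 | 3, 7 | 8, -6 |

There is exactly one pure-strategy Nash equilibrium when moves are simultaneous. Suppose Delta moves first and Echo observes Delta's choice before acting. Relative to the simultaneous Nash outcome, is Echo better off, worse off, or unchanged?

Work backward from Echo's decision.
- Zero → Echo plays X (best of 5, 7, 6, 0); Delta gets 2.
- Light → Echo plays Z (best of 0, -9, -9, 1); Delta gets 1.
- Medium → Echo plays Y (best of 3, -2, 9, -7); Delta gets -9.
- Heavy → Echo plays W (best of 9, 3, 7, -6); Delta gets -5.
Maximizing over 2, 1, -9, -5, Delta chooses Zero. Subgame-perfect outcome: (Zero, X) with payoffs (2, 7).
Under simultaneous play:
Delta's best replies: W→Zero; X→Zero; Y→Light; Z→Heavy.
Echo's best replies: Zero→X; Light→Z; Medium→Y; Heavy→W.
The unique mutual best reply is (Zero, X), giving (2, 7).
Echo earns 7 sequentially versus 7 at the Nash outcome: unchanged.

unchanged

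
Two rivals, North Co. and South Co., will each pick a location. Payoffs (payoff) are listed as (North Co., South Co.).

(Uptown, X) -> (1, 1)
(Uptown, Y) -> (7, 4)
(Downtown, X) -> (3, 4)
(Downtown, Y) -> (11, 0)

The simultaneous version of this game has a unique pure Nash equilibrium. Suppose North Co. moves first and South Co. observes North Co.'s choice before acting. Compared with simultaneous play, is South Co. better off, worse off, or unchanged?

Backward induction with North Co. moving first.
- Uptown → South Co. plays Y (best of 1, 4); North Co. gets 7.
- Downtown → South Co. plays X (best of 4, 0); North Co. gets 3.
Among 7, 3, the best is 7 at Uptown. Subgame-perfect outcome: (Uptown, Y) with payoffs (7, 4).
For the simultaneous game, intersect best replies.
North Co.'s best replies: X→Downtown; Y→Downtown.
South Co.'s best replies: Uptown→Y; Downtown→X.
The unique mutual best reply is (Downtown, X), giving (3, 4).
South Co. earns 4 sequentially versus 4 at the Nash outcome: unchanged.

unchanged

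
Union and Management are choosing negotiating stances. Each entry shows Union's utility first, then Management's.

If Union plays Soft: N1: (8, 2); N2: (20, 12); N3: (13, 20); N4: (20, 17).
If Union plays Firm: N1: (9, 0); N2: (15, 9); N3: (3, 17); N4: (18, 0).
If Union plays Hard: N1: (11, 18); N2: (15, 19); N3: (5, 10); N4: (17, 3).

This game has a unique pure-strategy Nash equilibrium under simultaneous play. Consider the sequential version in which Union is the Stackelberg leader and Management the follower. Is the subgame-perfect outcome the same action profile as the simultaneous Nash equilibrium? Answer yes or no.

Backward induction with Union moving first.
- Soft → Management plays N3 (best of 2, 12, 20, 17); Union gets 13.
- Firm → Management plays N3 (best of 0, 9, 17, 0); Union gets 3.
- Hard → Management plays N2 (best of 18, 19, 10, 3); Union gets 15.
Maximizing over 13, 3, 15, Union chooses Hard. Subgame-perfect outcome: (Hard, N2) with payoffs (15, 19).
Now find the simultaneous Nash equilibrium.
Union's best replies: N1→Hard; N2→Soft; N3→Soft; N4→Soft.
Management's best replies: Soft→N3; Firm→N3; Hard→N2.
The unique mutual best reply is (Soft, N3), giving (13, 20).
Sequential outcome (Hard, N2) differs from the Nash profile (Soft, N3).

no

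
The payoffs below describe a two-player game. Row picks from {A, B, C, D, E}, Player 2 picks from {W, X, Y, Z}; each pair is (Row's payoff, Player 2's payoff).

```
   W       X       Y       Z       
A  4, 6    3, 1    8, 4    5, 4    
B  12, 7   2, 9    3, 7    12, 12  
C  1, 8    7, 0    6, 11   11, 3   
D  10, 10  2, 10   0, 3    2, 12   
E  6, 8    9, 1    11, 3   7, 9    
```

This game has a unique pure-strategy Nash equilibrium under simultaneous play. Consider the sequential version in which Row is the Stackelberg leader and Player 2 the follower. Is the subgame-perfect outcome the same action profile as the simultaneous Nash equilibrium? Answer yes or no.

yes

Work backward from Player 2's decision.
- A: BR = W, leader payoff 4.
- B: BR = Z, leader payoff 12.
- C: BR = Y, leader payoff 6.
- D: BR = Z, leader payoff 2.
- E: BR = Z, leader payoff 7.
Row's induced payoffs are 4, 12, 6, 2, 7, so Row commits to B. Subgame-perfect outcome: (B, Z) with payoffs (12, 12).
Under simultaneous play:
Row's best replies: W→B; X→E; Y→E; Z→B.
Player 2's best replies: A→W; B→Z; C→Y; D→Z; E→Z.
The unique mutual best reply is (B, Z), giving (12, 12).
Sequential outcome (B, Z) coincides with the Nash profile (B, Z).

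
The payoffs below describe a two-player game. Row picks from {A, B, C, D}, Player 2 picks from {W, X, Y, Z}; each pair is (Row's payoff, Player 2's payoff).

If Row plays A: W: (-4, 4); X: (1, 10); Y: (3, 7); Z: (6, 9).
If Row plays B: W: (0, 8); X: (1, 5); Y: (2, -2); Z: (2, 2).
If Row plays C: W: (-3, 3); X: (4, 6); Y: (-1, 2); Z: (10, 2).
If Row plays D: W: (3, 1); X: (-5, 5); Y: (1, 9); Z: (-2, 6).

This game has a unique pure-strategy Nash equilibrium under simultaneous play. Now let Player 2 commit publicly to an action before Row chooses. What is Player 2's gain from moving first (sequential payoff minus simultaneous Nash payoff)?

Row best-responds to each possible Player 2 move:
- W: BR = D, leader payoff 1.
- X: BR = C, leader payoff 6.
- Y: BR = A, leader payoff 7.
- Z: BR = C, leader payoff 2.
Maximizing over 1, 6, 7, 2, Player 2 chooses Y. Subgame-perfect outcome: (A, Y) with payoffs (3, 7).
Now find the simultaneous Nash equilibrium.
Row's best replies: W→D; X→C; Y→A; Z→C.
Player 2's best replies: A→X; B→W; C→X; D→Y.
Only (C, X) has each player best-responding; Nash payoffs (4, 6).
Player 2's commitment gain: 7 − 6 = 1.

1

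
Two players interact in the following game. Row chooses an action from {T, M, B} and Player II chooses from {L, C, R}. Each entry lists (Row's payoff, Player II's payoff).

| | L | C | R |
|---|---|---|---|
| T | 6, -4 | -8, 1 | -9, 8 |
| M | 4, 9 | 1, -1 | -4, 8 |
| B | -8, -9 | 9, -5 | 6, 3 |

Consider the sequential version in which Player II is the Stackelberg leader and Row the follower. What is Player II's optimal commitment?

Work backward from Row's decision.
- L: Row compares 6, 4, -8 and picks T; Player II would get -4.
- C: Row compares -8, 1, 9 and picks B; Player II would get -5.
- R: Row compares -9, -4, 6 and picks B; Player II would get 3.
Maximizing over -4, -5, 3, Player II chooses R. Subgame-perfect outcome: (B, R) with payoffs (6, 3).

R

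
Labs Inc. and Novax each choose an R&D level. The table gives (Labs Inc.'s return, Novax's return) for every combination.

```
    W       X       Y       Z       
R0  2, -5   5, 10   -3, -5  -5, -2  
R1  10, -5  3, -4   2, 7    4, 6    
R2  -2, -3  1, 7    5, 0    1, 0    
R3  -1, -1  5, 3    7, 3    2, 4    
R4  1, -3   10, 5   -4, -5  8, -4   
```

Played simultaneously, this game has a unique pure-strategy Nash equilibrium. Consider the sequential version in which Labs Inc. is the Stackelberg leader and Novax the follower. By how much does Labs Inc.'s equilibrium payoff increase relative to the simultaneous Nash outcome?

0

Solve by backward induction (Labs Inc. leads).
- R0 → Novax plays X (best of -5, 10, -5, -2); Labs Inc. gets 5.
- R1 → Novax plays Y (best of -5, -4, 7, 6); Labs Inc. gets 2.
- R2 → Novax plays X (best of -3, 7, 0, 0); Labs Inc. gets 1.
- R3 → Novax plays Z (best of -1, 3, 3, 4); Labs Inc. gets 2.
- R4 → Novax plays X (best of -3, 5, -5, -4); Labs Inc. gets 10.
Among 5, 2, 1, 2, 10, the best is 10 at R4. Subgame-perfect outcome: (R4, X) with payoffs (10, 5).
Now find the simultaneous Nash equilibrium.
Labs Inc.'s best replies: W→R1; X→R4; Y→R3; Z→R4.
Novax's best replies: R0→X; R1→Y; R2→X; R3→Z; R4→X.
The unique mutual best reply is (R4, X), giving (10, 5).
Labs Inc.'s commitment gain: 10 − 10 = 0.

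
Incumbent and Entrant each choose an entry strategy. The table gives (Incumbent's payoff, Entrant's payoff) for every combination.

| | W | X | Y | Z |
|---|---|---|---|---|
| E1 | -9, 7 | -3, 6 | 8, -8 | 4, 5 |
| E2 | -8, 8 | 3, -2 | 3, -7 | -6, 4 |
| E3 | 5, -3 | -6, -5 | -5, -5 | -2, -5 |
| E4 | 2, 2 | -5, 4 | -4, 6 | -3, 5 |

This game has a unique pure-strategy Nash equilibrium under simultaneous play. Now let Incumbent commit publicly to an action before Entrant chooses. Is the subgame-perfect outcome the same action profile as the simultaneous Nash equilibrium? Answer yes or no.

Backward induction with Incumbent moving first.
- E1: BR = W, leader payoff -9.
- E2: BR = W, leader payoff -8.
- E3: BR = W, leader payoff 5.
- E4: BR = Y, leader payoff -4.
Incumbent's induced payoffs are -9, -8, 5, -4, so Incumbent commits to E3. Subgame-perfect outcome: (E3, W) with payoffs (5, -3).
Under simultaneous play:
Incumbent's best replies: W→E3; X→E2; Y→E1; Z→E1.
Entrant's best replies: E1→W; E2→W; E3→W; E4→Y.
Only (E3, W) has each player best-responding; Nash payoffs (5, -3).
Sequential outcome (E3, W) coincides with the Nash profile (E3, W).

yes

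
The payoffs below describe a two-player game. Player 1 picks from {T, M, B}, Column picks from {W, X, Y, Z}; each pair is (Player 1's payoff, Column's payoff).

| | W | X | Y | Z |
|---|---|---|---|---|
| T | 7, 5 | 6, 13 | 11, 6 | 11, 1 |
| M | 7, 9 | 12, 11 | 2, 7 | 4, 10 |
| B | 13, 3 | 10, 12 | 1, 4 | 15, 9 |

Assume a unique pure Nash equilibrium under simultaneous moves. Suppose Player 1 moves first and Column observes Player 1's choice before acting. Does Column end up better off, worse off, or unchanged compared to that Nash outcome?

unchanged

Solve by backward induction (Player 1 leads).
- T: Column compares 5, 13, 6, 1 and picks X; Player 1 would get 6.
- M: Column compares 9, 11, 7, 10 and picks X; Player 1 would get 12.
- B: Column compares 3, 12, 4, 9 and picks X; Player 1 would get 10.
Among 6, 12, 10, the best is 12 at M. Subgame-perfect outcome: (M, X) with payoffs (12, 11).
For the simultaneous game, intersect best replies.
Player 1's best replies: W→B; X→M; Y→T; Z→B.
Column's best replies: T→X; M→X; B→X.
The unique mutual best reply is (M, X), giving (12, 11).
Column earns 11 sequentially versus 11 at the Nash outcome: unchanged.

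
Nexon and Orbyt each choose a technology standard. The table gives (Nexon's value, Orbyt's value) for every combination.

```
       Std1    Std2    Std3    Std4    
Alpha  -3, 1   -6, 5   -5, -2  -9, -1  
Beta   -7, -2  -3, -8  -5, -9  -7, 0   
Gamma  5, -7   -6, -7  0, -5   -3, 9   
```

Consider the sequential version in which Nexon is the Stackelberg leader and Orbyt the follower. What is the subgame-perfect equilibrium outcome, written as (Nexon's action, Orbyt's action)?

Orbyt best-responds to each possible Nexon move:
- Alpha: BR = Std2, leader payoff -6.
- Beta: BR = Std4, leader payoff -7.
- Gamma: BR = Std4, leader payoff -3.
Maximizing over -6, -7, -3, Nexon chooses Gamma. Subgame-perfect outcome: (Gamma, Std4) with payoffs (-3, 9).

(Gamma, Std4)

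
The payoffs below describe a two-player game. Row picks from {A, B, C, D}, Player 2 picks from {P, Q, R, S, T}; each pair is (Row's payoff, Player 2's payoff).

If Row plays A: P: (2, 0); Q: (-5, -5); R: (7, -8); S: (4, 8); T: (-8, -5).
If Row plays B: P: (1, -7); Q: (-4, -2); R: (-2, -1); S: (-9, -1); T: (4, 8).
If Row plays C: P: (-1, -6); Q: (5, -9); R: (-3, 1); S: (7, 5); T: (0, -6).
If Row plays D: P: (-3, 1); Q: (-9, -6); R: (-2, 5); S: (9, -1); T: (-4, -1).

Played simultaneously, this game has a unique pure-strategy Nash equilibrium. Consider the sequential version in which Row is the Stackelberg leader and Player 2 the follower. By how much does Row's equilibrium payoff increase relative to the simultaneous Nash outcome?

Backward induction with Row moving first.
- A: Player 2 compares 0, -5, -8, 8, -5 and picks S; Row would get 4.
- B: Player 2 compares -7, -2, -1, -1, 8 and picks T; Row would get 4.
- C: Player 2 compares -6, -9, 1, 5, -6 and picks S; Row would get 7.
- D: Player 2 compares 1, -6, 5, -1, -1 and picks R; Row would get -2.
Among 4, 4, 7, -2, the best is 7 at C. Subgame-perfect outcome: (C, S) with payoffs (7, 5).
Under simultaneous play:
Row's best replies: P→A; Q→C; R→A; S→D; T→B.
Player 2's best replies: A→S; B→T; C→S; D→R.
The unique mutual best reply is (B, T), giving (4, 8).
Row's commitment gain: 7 − 4 = 3.

3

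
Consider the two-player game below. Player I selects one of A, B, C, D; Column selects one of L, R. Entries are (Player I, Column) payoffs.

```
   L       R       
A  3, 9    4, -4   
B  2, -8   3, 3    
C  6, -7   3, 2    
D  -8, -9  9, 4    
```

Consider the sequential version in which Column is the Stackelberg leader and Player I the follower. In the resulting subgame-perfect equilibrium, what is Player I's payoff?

9

Work backward from Player I's decision.
- L: BR = C, leader payoff -7.
- R: BR = D, leader payoff 4.
Among -7, 4, the best is 4 at R. Subgame-perfect outcome: (D, R) with payoffs (9, 4).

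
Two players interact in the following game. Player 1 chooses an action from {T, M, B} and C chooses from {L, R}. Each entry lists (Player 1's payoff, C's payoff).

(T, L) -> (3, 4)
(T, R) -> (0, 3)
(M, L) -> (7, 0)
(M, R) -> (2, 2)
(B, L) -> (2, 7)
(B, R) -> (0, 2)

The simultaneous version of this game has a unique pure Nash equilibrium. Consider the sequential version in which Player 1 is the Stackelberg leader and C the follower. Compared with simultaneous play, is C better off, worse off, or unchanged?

better off

Backward induction with Player 1 moving first.
- T: C compares 4, 3 and picks L; Player 1 would get 3.
- M: C compares 0, 2 and picks R; Player 1 would get 2.
- B: C compares 7, 2 and picks L; Player 1 would get 2.
Among 3, 2, 2, the best is 3 at T. Subgame-perfect outcome: (T, L) with payoffs (3, 4).
Now find the simultaneous Nash equilibrium.
Player 1's best replies: L→M; R→M.
C's best replies: T→L; M→R; B→L.
Only (M, R) has each player best-responding; Nash payoffs (2, 2).
C earns 4 sequentially versus 2 at the Nash outcome: better off.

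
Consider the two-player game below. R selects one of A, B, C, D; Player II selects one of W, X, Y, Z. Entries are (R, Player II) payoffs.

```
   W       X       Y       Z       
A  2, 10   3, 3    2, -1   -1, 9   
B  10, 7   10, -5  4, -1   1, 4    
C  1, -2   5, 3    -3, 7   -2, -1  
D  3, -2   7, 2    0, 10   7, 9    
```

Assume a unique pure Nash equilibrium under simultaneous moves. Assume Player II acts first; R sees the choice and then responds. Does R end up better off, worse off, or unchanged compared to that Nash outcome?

Work backward from R's decision.
- W → R plays B (best of 2, 10, 1, 3); Player II gets 7.
- X → R plays B (best of 3, 10, 5, 7); Player II gets -5.
- Y → R plays B (best of 2, 4, -3, 0); Player II gets -1.
- Z → R plays D (best of -1, 1, -2, 7); Player II gets 9.
Player II's induced payoffs are 7, -5, -1, 9, so Player II commits to Z. Subgame-perfect outcome: (D, Z) with payoffs (7, 9).
Under simultaneous play:
R's best replies: W→B; X→B; Y→B; Z→D.
Player II's best replies: A→W; B→W; C→Y; D→Y.
Only (B, W) has each player best-responding; Nash payoffs (10, 7).
R earns 7 sequentially versus 10 at the Nash outcome: worse off.

worse off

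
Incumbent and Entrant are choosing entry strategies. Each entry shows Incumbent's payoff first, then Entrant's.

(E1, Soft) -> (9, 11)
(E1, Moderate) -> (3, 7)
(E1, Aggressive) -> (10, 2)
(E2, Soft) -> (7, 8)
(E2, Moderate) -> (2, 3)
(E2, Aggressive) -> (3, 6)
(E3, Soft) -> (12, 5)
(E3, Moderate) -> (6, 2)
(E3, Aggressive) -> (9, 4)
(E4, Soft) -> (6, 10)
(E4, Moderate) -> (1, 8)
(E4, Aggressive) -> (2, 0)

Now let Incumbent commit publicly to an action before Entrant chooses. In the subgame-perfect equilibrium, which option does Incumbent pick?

E3

Backward induction with Incumbent moving first.
- E1 → Entrant plays Soft (best of 11, 7, 2); Incumbent gets 9.
- E2 → Entrant plays Soft (best of 8, 3, 6); Incumbent gets 7.
- E3 → Entrant plays Soft (best of 5, 2, 4); Incumbent gets 12.
- E4 → Entrant plays Soft (best of 10, 8, 0); Incumbent gets 6.
Among 9, 7, 12, 6, the best is 12 at E3. Subgame-perfect outcome: (E3, Soft) with payoffs (12, 5).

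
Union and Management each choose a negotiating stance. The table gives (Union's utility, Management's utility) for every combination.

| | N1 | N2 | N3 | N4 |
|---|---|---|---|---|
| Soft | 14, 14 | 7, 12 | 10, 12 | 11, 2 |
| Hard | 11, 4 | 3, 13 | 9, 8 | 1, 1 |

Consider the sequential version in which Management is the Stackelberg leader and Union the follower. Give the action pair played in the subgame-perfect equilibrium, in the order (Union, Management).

Backward induction with Management moving first.
- N1 → Union plays Soft (best of 14, 11); Management gets 14.
- N2 → Union plays Soft (best of 7, 3); Management gets 12.
- N3 → Union plays Soft (best of 10, 9); Management gets 12.
- N4 → Union plays Soft (best of 11, 1); Management gets 2.
Management's induced payoffs are 14, 12, 12, 2, so Management commits to N1. Subgame-perfect outcome: (Soft, N1) with payoffs (14, 14).

(Soft, N1)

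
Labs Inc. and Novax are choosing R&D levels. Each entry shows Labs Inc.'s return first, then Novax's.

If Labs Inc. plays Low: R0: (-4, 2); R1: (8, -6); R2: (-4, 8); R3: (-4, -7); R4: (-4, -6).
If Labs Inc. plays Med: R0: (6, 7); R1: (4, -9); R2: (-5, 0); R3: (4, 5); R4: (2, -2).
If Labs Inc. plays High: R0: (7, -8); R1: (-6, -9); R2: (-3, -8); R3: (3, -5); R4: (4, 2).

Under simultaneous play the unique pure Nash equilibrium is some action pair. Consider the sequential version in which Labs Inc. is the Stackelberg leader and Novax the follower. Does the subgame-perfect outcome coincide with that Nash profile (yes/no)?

no

Solve by backward induction (Labs Inc. leads).
- Low: BR = R2, leader payoff -4.
- Med: BR = R0, leader payoff 6.
- High: BR = R4, leader payoff 4.
Labs Inc.'s induced payoffs are -4, 6, 4, so Labs Inc. commits to Med. Subgame-perfect outcome: (Med, R0) with payoffs (6, 7).
For the simultaneous game, intersect best replies.
Labs Inc.'s best replies: R0→High; R1→Low; R2→High; R3→Med; R4→High.
Novax's best replies: Low→R2; Med→R0; High→R4.
The unique mutual best reply is (High, R4), giving (4, 2).
Sequential outcome (Med, R0) differs from the Nash profile (High, R4).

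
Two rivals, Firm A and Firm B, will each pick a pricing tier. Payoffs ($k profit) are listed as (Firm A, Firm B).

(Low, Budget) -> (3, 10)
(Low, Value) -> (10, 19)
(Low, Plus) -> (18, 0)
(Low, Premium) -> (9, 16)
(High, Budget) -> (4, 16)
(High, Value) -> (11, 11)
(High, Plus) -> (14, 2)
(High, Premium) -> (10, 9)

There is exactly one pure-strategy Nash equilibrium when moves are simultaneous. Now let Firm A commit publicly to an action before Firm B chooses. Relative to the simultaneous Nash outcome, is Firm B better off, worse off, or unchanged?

better off

Firm B best-responds to each possible Firm A move:
- Low: BR = Value, leader payoff 10.
- High: BR = Budget, leader payoff 4.
Firm A's induced payoffs are 10, 4, so Firm A commits to Low. Subgame-perfect outcome: (Low, Value) with payoffs (10, 19).
Now find the simultaneous Nash equilibrium.
Firm A's best replies: Budget→High; Value→High; Plus→Low; Premium→High.
Firm B's best replies: Low→Value; High→Budget.
Only (High, Budget) has each player best-responding; Nash payoffs (4, 16).
Firm B earns 19 sequentially versus 16 at the Nash outcome: better off.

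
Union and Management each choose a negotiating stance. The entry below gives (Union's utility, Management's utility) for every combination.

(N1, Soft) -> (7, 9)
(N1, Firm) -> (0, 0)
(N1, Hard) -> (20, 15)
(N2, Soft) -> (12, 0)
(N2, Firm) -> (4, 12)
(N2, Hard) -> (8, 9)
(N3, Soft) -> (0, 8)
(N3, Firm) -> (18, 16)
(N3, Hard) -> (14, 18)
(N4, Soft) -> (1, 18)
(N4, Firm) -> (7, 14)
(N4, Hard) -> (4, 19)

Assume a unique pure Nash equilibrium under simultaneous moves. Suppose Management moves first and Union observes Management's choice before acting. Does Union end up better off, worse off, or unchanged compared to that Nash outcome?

worse off

Solve by backward induction (Management leads).
- Soft: BR = N2, leader payoff 0.
- Firm: BR = N3, leader payoff 16.
- Hard: BR = N1, leader payoff 15.
Management's induced payoffs are 0, 16, 15, so Management commits to Firm. Subgame-perfect outcome: (N3, Firm) with payoffs (18, 16).
For the simultaneous game, intersect best replies.
Union's best replies: Soft→N2; Firm→N3; Hard→N1.
Management's best replies: N1→Hard; N2→Firm; N3→Hard; N4→Hard.
The unique mutual best reply is (N1, Hard), giving (20, 15).
Union earns 18 sequentially versus 20 at the Nash outcome: worse off.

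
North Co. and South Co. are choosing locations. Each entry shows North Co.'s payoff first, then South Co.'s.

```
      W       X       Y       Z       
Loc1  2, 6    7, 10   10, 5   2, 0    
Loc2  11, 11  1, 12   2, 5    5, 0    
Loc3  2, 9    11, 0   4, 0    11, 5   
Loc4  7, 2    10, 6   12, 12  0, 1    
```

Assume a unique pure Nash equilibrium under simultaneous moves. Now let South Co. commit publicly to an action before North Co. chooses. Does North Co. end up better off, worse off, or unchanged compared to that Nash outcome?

unchanged

Backward induction with South Co. moving first.
- W: North Co. compares 2, 11, 2, 7 and picks Loc2; South Co. would get 11.
- X: North Co. compares 7, 1, 11, 10 and picks Loc3; South Co. would get 0.
- Y: North Co. compares 10, 2, 4, 12 and picks Loc4; South Co. would get 12.
- Z: North Co. compares 2, 5, 11, 0 and picks Loc3; South Co. would get 5.
South Co.'s induced payoffs are 11, 0, 12, 5, so South Co. commits to Y. Subgame-perfect outcome: (Loc4, Y) with payoffs (12, 12).
Now find the simultaneous Nash equilibrium.
North Co.'s best replies: W→Loc2; X→Loc3; Y→Loc4; Z→Loc3.
South Co.'s best replies: Loc1→X; Loc2→X; Loc3→W; Loc4→Y.
The unique mutual best reply is (Loc4, Y), giving (12, 12).
North Co. earns 12 sequentially versus 12 at the Nash outcome: unchanged.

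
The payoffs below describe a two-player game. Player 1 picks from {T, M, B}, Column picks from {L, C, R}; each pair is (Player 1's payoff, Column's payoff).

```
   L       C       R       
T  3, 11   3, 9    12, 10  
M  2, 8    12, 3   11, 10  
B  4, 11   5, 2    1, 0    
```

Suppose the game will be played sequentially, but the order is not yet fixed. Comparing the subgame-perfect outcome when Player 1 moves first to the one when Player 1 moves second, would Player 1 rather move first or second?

first

If Player 1 leads: Column's best replies are T→L, M→R, B→L; Player 1's induced payoffs 3, 11, 4; outcome (M, R), payoffs (11, 10).
If Column leads: Player 1's best replies are L→B, C→M, R→T; Column's induced payoffs 11, 3, 10; outcome (B, L), payoffs (4, 11).
Player 1 gets 11 moving first and 4 moving second, so Player 1 prefers to move first.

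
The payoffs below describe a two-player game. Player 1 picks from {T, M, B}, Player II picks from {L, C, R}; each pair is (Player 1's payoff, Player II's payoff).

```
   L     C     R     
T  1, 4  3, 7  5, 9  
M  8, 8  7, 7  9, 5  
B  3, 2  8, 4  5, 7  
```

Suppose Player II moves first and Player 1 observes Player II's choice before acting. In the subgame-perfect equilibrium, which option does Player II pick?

Backward induction with Player II moving first.
- L → Player 1 plays M (best of 1, 8, 3); Player II gets 8.
- C → Player 1 plays B (best of 3, 7, 8); Player II gets 4.
- R → Player 1 plays M (best of 5, 9, 5); Player II gets 5.
Among 8, 4, 5, the best is 8 at L. Subgame-perfect outcome: (M, L) with payoffs (8, 8).

L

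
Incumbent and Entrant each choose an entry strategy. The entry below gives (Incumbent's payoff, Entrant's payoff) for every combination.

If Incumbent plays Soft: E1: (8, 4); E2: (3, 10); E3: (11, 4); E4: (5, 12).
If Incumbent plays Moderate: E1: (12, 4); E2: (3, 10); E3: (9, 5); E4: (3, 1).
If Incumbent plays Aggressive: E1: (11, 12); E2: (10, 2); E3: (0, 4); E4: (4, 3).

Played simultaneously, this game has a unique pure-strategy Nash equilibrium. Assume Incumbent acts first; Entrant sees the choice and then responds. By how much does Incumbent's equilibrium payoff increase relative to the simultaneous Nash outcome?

6

Solve by backward induction (Incumbent leads).
- Soft → Entrant plays E4 (best of 4, 10, 4, 12); Incumbent gets 5.
- Moderate → Entrant plays E2 (best of 4, 10, 5, 1); Incumbent gets 3.
- Aggressive → Entrant plays E1 (best of 12, 2, 4, 3); Incumbent gets 11.
Among 5, 3, 11, the best is 11 at Aggressive. Subgame-perfect outcome: (Aggressive, E1) with payoffs (11, 12).
Now find the simultaneous Nash equilibrium.
Incumbent's best replies: E1→Moderate; E2→Aggressive; E3→Soft; E4→Soft.
Entrant's best replies: Soft→E4; Moderate→E2; Aggressive→E1.
The unique mutual best reply is (Soft, E4), giving (5, 12).
Incumbent's commitment gain: 11 − 5 = 6.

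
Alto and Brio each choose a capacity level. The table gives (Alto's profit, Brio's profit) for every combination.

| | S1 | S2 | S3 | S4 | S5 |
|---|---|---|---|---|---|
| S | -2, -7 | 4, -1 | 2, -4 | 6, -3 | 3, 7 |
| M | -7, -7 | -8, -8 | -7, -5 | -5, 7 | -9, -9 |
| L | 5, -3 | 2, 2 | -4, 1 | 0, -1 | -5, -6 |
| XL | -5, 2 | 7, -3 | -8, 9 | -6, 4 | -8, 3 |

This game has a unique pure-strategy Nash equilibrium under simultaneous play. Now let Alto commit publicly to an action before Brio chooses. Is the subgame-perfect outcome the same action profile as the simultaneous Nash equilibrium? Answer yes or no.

yes

Work backward from Brio's decision.
- S: Brio compares -7, -1, -4, -3, 7 and picks S5; Alto would get 3.
- M: Brio compares -7, -8, -5, 7, -9 and picks S4; Alto would get -5.
- L: Brio compares -3, 2, 1, -1, -6 and picks S2; Alto would get 2.
- XL: Brio compares 2, -3, 9, 4, 3 and picks S3; Alto would get -8.
Maximizing over 3, -5, 2, -8, Alto chooses S. Subgame-perfect outcome: (S, S5) with payoffs (3, 7).
Now find the simultaneous Nash equilibrium.
Alto's best replies: S1→L; S2→XL; S3→S; S4→S; S5→S.
Brio's best replies: S→S5; M→S4; L→S2; XL→S3.
Only (S, S5) has each player best-responding; Nash payoffs (3, 7).
Sequential outcome (S, S5) coincides with the Nash profile (S, S5).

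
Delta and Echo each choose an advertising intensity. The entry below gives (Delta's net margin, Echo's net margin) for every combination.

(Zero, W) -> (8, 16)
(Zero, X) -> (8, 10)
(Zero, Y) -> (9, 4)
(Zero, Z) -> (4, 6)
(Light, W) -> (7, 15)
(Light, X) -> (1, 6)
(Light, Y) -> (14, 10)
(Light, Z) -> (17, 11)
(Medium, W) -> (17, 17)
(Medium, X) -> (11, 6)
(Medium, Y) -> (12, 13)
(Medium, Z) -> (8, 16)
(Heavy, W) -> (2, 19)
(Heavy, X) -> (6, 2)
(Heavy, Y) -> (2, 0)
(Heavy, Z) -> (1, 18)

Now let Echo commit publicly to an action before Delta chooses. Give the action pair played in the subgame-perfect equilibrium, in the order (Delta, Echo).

Work backward from Delta's decision.
- W: BR = Medium, leader payoff 17.
- X: BR = Medium, leader payoff 6.
- Y: BR = Light, leader payoff 10.
- Z: BR = Light, leader payoff 11.
Echo's induced payoffs are 17, 6, 10, 11, so Echo commits to W. Subgame-perfect outcome: (Medium, W) with payoffs (17, 17).

(Medium, W)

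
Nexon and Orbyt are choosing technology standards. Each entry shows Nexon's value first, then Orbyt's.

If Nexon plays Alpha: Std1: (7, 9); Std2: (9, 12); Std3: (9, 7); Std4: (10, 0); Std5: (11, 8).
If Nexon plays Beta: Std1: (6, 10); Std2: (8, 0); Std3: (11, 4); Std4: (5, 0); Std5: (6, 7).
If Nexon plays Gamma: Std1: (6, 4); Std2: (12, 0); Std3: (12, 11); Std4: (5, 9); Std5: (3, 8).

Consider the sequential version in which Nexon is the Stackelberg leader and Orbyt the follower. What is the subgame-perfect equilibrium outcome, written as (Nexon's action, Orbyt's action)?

(Gamma, Std3)

Backward induction with Nexon moving first.
- Alpha: Orbyt compares 9, 12, 7, 0, 8 and picks Std2; Nexon would get 9.
- Beta: Orbyt compares 10, 0, 4, 0, 7 and picks Std1; Nexon would get 6.
- Gamma: Orbyt compares 4, 0, 11, 9, 8 and picks Std3; Nexon would get 12.
Maximizing over 9, 6, 12, Nexon chooses Gamma. Subgame-perfect outcome: (Gamma, Std3) with payoffs (12, 11).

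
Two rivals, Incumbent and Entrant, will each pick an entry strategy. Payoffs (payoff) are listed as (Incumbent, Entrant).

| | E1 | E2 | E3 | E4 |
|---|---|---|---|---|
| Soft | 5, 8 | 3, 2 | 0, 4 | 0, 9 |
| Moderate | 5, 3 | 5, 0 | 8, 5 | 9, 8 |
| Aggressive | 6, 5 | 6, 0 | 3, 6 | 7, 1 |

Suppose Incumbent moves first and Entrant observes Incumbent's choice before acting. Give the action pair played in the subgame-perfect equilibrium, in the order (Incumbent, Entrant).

Entrant best-responds to each possible Incumbent move:
- Soft: Entrant compares 8, 2, 4, 9 and picks E4; Incumbent would get 0.
- Moderate: Entrant compares 3, 0, 5, 8 and picks E4; Incumbent would get 9.
- Aggressive: Entrant compares 5, 0, 6, 1 and picks E3; Incumbent would get 3.
Maximizing over 0, 9, 3, Incumbent chooses Moderate. Subgame-perfect outcome: (Moderate, E4) with payoffs (9, 8).

(Moderate, E4)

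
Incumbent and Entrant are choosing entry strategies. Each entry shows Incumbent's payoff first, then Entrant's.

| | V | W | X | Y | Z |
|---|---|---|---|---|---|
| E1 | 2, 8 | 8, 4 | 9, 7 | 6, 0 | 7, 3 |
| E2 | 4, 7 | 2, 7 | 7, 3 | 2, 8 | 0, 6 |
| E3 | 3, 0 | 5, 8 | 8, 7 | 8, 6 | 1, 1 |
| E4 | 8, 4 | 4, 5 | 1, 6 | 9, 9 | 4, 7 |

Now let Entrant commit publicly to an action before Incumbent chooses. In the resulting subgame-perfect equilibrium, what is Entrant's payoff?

9

Work backward from Incumbent's decision.
- V: BR = E4, leader payoff 4.
- W: BR = E1, leader payoff 4.
- X: BR = E1, leader payoff 7.
- Y: BR = E4, leader payoff 9.
- Z: BR = E1, leader payoff 3.
Among 4, 4, 7, 9, 3, the best is 9 at Y. Subgame-perfect outcome: (E4, Y) with payoffs (9, 9).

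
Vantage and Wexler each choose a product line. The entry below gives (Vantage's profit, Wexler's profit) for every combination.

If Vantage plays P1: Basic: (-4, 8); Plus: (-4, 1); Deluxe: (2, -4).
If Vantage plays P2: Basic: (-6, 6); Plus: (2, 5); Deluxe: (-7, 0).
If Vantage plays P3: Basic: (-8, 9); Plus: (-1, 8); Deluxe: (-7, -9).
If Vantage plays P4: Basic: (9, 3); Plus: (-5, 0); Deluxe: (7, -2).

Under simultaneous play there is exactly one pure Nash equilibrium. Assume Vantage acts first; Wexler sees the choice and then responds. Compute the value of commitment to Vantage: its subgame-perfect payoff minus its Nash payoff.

Wexler best-responds to each possible Vantage move:
- P1: BR = Basic, leader payoff -4.
- P2: BR = Basic, leader payoff -6.
- P3: BR = Basic, leader payoff -8.
- P4: BR = Basic, leader payoff 9.
Among -4, -6, -8, 9, the best is 9 at P4. Subgame-perfect outcome: (P4, Basic) with payoffs (9, 3).
For the simultaneous game, intersect best replies.
Vantage's best replies: Basic→P4; Plus→P2; Deluxe→P4.
Wexler's best replies: P1→Basic; P2→Basic; P3→Basic; P4→Basic.
Only (P4, Basic) has each player best-responding; Nash payoffs (9, 3).
Vantage's commitment gain: 9 − 9 = 0.

0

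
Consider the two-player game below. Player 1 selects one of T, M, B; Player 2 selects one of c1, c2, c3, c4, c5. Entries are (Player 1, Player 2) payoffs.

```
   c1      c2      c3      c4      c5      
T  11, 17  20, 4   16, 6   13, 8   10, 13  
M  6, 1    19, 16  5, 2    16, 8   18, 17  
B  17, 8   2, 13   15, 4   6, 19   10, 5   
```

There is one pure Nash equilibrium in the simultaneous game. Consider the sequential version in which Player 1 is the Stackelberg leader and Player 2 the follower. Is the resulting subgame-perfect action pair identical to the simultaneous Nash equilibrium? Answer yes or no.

Work backward from Player 2's decision.
- T → Player 2 plays c1 (best of 17, 4, 6, 8, 13); Player 1 gets 11.
- M → Player 2 plays c5 (best of 1, 16, 2, 8, 17); Player 1 gets 18.
- B → Player 2 plays c4 (best of 8, 13, 4, 19, 5); Player 1 gets 6.
Player 1's induced payoffs are 11, 18, 6, so Player 1 commits to M. Subgame-perfect outcome: (M, c5) with payoffs (18, 17).
Now find the simultaneous Nash equilibrium.
Player 1's best replies: c1→B; c2→T; c3→T; c4→M; c5→M.
Player 2's best replies: T→c1; M→c5; B→c4.
Only (M, c5) has each player best-responding; Nash payoffs (18, 17).
Sequential outcome (M, c5) coincides with the Nash profile (M, c5).

yes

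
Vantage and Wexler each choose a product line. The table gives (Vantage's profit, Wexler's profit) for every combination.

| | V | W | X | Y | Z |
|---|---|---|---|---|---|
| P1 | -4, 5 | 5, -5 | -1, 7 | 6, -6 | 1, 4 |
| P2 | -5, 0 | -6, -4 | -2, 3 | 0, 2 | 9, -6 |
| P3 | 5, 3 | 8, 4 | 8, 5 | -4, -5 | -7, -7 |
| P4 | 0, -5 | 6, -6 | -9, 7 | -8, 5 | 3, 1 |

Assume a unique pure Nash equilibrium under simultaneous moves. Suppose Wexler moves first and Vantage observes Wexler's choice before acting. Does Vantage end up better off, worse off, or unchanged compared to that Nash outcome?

unchanged

Work backward from Vantage's decision.
- V: Vantage compares -4, -5, 5, 0 and picks P3; Wexler would get 3.
- W: Vantage compares 5, -6, 8, 6 and picks P3; Wexler would get 4.
- X: Vantage compares -1, -2, 8, -9 and picks P3; Wexler would get 5.
- Y: Vantage compares 6, 0, -4, -8 and picks P1; Wexler would get -6.
- Z: Vantage compares 1, 9, -7, 3 and picks P2; Wexler would get -6.
Maximizing over 3, 4, 5, -6, -6, Wexler chooses X. Subgame-perfect outcome: (P3, X) with payoffs (8, 5).
Now find the simultaneous Nash equilibrium.
Vantage's best replies: V→P3; W→P3; X→P3; Y→P1; Z→P2.
Wexler's best replies: P1→X; P2→X; P3→X; P4→X.
Only (P3, X) has each player best-responding; Nash payoffs (8, 5).
Vantage earns 8 sequentially versus 8 at the Nash outcome: unchanged.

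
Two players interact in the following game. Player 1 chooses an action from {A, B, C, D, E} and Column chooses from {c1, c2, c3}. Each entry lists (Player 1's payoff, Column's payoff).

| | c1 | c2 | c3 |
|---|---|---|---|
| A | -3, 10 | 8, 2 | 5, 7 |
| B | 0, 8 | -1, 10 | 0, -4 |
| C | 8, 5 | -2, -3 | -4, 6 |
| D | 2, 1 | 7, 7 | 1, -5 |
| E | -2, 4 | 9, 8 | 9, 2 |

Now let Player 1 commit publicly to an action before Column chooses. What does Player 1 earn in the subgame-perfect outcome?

Solve by backward induction (Player 1 leads).
- A → Column plays c1 (best of 10, 2, 7); Player 1 gets -3.
- B → Column plays c2 (best of 8, 10, -4); Player 1 gets -1.
- C → Column plays c3 (best of 5, -3, 6); Player 1 gets -4.
- D → Column plays c2 (best of 1, 7, -5); Player 1 gets 7.
- E → Column plays c2 (best of 4, 8, 2); Player 1 gets 9.
Among -3, -1, -4, 7, 9, the best is 9 at E. Subgame-perfect outcome: (E, c2) with payoffs (9, 8).

9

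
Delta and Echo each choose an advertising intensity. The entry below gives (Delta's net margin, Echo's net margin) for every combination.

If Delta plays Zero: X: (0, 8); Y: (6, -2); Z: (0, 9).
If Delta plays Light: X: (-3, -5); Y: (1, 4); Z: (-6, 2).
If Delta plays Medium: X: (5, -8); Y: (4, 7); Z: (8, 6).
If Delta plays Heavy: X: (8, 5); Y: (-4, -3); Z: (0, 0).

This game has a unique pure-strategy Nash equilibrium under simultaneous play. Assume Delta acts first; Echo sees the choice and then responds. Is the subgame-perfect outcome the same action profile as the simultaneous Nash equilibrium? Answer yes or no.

yes

Work backward from Echo's decision.
- Zero → Echo plays Z (best of 8, -2, 9); Delta gets 0.
- Light → Echo plays Y (best of -5, 4, 2); Delta gets 1.
- Medium → Echo plays Y (best of -8, 7, 6); Delta gets 4.
- Heavy → Echo plays X (best of 5, -3, 0); Delta gets 8.
Maximizing over 0, 1, 4, 8, Delta chooses Heavy. Subgame-perfect outcome: (Heavy, X) with payoffs (8, 5).
Under simultaneous play:
Delta's best replies: X→Heavy; Y→Zero; Z→Medium.
Echo's best replies: Zero→Z; Light→Y; Medium→Y; Heavy→X.
Only (Heavy, X) has each player best-responding; Nash payoffs (8, 5).
Sequential outcome (Heavy, X) coincides with the Nash profile (Heavy, X).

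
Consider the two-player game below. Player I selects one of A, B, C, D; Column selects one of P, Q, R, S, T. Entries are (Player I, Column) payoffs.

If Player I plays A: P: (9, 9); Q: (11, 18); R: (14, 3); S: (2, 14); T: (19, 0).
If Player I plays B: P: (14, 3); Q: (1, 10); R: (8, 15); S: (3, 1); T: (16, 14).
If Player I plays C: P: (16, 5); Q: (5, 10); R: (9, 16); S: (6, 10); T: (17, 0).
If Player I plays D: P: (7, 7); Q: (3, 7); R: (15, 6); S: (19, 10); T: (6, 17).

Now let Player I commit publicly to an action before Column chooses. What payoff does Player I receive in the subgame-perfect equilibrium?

11

Solve by backward induction (Player I leads).
- A → Column plays Q (best of 9, 18, 3, 14, 0); Player I gets 11.
- B → Column plays R (best of 3, 10, 15, 1, 14); Player I gets 8.
- C → Column plays R (best of 5, 10, 16, 10, 0); Player I gets 9.
- D → Column plays T (best of 7, 7, 6, 10, 17); Player I gets 6.
Maximizing over 11, 8, 9, 6, Player I chooses A. Subgame-perfect outcome: (A, Q) with payoffs (11, 18).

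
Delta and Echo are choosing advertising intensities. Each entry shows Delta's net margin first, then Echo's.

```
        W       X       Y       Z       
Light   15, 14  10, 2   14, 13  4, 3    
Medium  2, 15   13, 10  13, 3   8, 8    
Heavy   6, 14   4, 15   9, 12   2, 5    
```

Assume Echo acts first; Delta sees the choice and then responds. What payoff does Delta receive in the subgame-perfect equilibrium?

15

Solve by backward induction (Echo leads).
- W: Delta compares 15, 2, 6 and picks Light; Echo would get 14.
- X: Delta compares 10, 13, 4 and picks Medium; Echo would get 10.
- Y: Delta compares 14, 13, 9 and picks Light; Echo would get 13.
- Z: Delta compares 4, 8, 2 and picks Medium; Echo would get 8.
Maximizing over 14, 10, 13, 8, Echo chooses W. Subgame-perfect outcome: (Light, W) with payoffs (15, 14).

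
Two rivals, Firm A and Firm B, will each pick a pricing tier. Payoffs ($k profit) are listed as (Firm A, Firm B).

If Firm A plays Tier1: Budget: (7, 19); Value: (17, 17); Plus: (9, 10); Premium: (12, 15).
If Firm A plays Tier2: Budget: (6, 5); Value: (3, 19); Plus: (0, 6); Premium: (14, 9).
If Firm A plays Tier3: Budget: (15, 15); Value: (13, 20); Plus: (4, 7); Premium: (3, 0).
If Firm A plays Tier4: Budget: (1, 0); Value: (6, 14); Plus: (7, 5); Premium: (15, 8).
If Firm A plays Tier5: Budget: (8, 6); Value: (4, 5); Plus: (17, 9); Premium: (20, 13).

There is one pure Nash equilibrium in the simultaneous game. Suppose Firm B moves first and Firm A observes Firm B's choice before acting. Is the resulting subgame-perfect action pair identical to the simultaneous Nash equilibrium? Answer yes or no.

Solve by backward induction (Firm B leads).
- Budget: Firm A compares 7, 6, 15, 1, 8 and picks Tier3; Firm B would get 15.
- Value: Firm A compares 17, 3, 13, 6, 4 and picks Tier1; Firm B would get 17.
- Plus: Firm A compares 9, 0, 4, 7, 17 and picks Tier5; Firm B would get 9.
- Premium: Firm A compares 12, 14, 3, 15, 20 and picks Tier5; Firm B would get 13.
Firm B's induced payoffs are 15, 17, 9, 13, so Firm B commits to Value. Subgame-perfect outcome: (Tier1, Value) with payoffs (17, 17).
For the simultaneous game, intersect best replies.
Firm A's best replies: Budget→Tier3; Value→Tier1; Plus→Tier5; Premium→Tier5.
Firm B's best replies: Tier1→Budget; Tier2→Value; Tier3→Value; Tier4→Value; Tier5→Premium.
The unique mutual best reply is (Tier5, Premium), giving (20, 13).
Sequential outcome (Tier1, Value) differs from the Nash profile (Tier5, Premium).

no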